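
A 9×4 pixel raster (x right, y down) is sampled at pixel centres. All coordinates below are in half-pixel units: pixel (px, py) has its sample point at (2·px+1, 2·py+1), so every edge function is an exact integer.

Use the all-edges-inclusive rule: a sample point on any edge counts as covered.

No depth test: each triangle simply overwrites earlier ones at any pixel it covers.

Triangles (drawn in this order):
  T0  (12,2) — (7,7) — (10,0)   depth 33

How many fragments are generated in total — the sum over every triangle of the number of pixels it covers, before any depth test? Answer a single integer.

T0:
  2·area = 20
  edge (12, 2)→(7, 7): d=(-5,5) inclusive
  edge (7, 7)→(10, 0): d=(3,-7) inclusive
  edge (10, 0)→(12, 2): d=(2,2) inclusive
    (5,0)@(11, 1): e=[10,10,0] → █  [on edge]
    (6,0)@(13, 1): e=[0,24,-4] → ·  [on edge]
    (4,1)@(9, 3): e=[10,2,8] → █
    (5,1)@(11, 3): e=[0,16,4] → █  [on edge]
    (6,1)@(13, 3): e=[-10,30,0] → ·  [on edge]
    (4,2)@(9, 5): e=[0,8,12] → █  [on edge]
    (5,2)@(11, 5): e=[-10,22,8] → ·
    (7,2)@(15, 5): e=[-30,50,0] → ·  [on edge]
    (3,3)@(7, 7): e=[0,0,20] → █  [on edge]
    (4,3)@(9, 7): e=[-10,14,16] → ·
    (8,3)@(17, 7): e=[-50,70,0] → ·  [on edge]
  covered (5 px):
    · · · · · █ · · ·
    · · · · █ █ · · ·
    · · · · █ · · · ·
    · · · █ · · · · ·

Final: 5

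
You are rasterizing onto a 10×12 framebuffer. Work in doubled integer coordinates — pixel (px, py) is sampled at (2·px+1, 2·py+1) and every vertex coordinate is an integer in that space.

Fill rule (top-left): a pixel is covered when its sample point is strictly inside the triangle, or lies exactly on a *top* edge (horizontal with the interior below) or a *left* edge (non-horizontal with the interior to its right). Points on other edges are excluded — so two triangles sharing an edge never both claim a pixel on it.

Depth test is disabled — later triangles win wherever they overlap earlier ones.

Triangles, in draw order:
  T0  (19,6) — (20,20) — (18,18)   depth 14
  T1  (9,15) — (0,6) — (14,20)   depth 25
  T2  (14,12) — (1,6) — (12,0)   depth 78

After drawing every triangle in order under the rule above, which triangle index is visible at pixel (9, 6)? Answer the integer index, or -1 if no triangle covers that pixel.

T0:
  2·area = 26
  edge (19, 6)→(20, 20): d=(1,14) right/bottom  bias=-1
  edge (20, 20)→(18, 18): d=(-2,-2) top-left  bias=+0
  edge (18, 18)→(19, 6): d=(1,-12) top-left  bias=+0
    (0,0)@(1, 1): e=[247,0,-221] → ·  [on edge]
    (1,1)@(3, 3): e=[221,0,-195] → ·  [on edge]
    (2,2)@(5, 5): e=[195,0,-169] → ·  [on edge]
    (3,3)@(7, 7): e=[169,0,-143] → ·  [on edge]
    (9,3)@(19, 7): e=[1,24,1] → #
    (4,4)@(9, 9): e=[143,0,-117] → ·  [on edge]
    (9,4)@(19, 9): e=[3,20,3] → #
    (5,5)@(11, 11): e=[117,0,-91] → ·  [on edge]
    (9,5)@(19, 11): e=[5,16,5] → #
    (6,6)@(13, 13): e=[91,0,-65] → ·  [on edge]
    (9,6)@(19, 13): e=[7,12,7] → #
    (7,7)@(15, 15): e=[65,0,-39] → ·  [on edge]
    (8,8)@(17, 17): e=[39,0,-13] → ·  [on edge]
    (9,9)@(19, 19): e=[13,0,13] → #  [on edge]
  covered (7 px):
    · · · · · · · · · ·
    · · · · · · · · · ·
    · · · · · · · · · ·
    · · · · · · · · · #
    · · · · · · · · · #
    · · · · · · · · · #
    · · · · · · · · · #
    · · · · · · · · · #
    · · · · · · · · · #
    · · · · · · · · · #
    · · · · · · · · · ·
    · · · · · · · · · ·
T1:
  degenerate (2·area = 0) — covers nothing
T2:
  2·area = 144
  edge (14, 12)→(1, 6): d=(-13,-6) top-left  bias=+0
  edge (1, 6)→(12, 0): d=(11,-6) top-left  bias=+0
  edge (12, 0)→(14, 12): d=(2,12) right/bottom  bias=-1
    (5,0)@(11, 1): e=[125,5,14] → #
    (6,0)@(13, 1): e=[137,17,-10] → ·
    (3,1)@(7, 3): e=[75,3,66] → #
    (4,1)@(9, 3): e=[87,15,42] → #
    (6,1)@(13, 3): e=[111,39,-6] → ·
    (1,2)@(3, 5): e=[25,1,118] → #
    (2,2)@(5, 5): e=[37,13,94] → #
    (6,2)@(13, 5): e=[85,61,-2] → ·
    (1,3)@(3, 7): e=[-1,23,122] → ·
    (2,3)@(5, 7): e=[11,35,98] → #
    (6,3)@(13, 7): e=[59,83,2] → #
    (7,3)@(15, 7): e=[71,95,-22] → ·
  covered (18 px):
    · · · · · # · · · ·
    · · · # # # · · · ·
    · # # # # # · · · ·
    · · # # # # # · · ·
    · · · · # # # · · ·
    · · · · · · # · · ·
    · · · · · · · · · ·
    · · · · · · · · · ·
    · · · · · · · · · ·
    · · · · · · · · · ·
    · · · · · · · · · ·
    · · · · · · · · · ·

Z-buffer (winner per pixel, '.' = empty):
  . . . . . 2 . . . .
  . . . 2 2 2 . . . .
  . 2 2 2 2 2 . . . .
  . . 2 2 2 2 2 . . 0
  . . . . 2 2 2 . . 0
  . . . . . . 2 . . 0
  . . . . . . . . . 0
  . . . . . . . . . 0
  . . . . . . . . . 0
  . . . . . . . . . 0
  . . . . . . . . . .
  . . . . . . . . . .

Final: 0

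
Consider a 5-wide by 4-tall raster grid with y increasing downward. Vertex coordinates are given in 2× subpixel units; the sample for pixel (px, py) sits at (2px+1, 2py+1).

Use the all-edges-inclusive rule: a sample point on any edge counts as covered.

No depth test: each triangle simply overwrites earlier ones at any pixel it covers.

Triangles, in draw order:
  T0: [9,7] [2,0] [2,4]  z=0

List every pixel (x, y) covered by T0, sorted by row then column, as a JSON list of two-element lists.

T0:
  2·area = 28  (B↔C swapped to make it positive)
  edge (9, 7)→(2, 4): d=(-7,-3) inclusive
  edge (2, 4)→(2, 0): d=(0,-4) inclusive
  edge (2, 0)→(9, 7): d=(7,7) inclusive
    (1,0)@(3, 1): e=[24,4,0] → X  [on edge]
    (2,0)@(5, 1): e=[30,12,-14] → .
    (1,1)@(3, 3): e=[10,4,14] → X
    (2,1)@(5, 3): e=[16,12,0] → X  [on edge]
    (3,1)@(7, 3): e=[22,20,-14] → .
    (1,2)@(3, 5): e=[-4,4,28] → .
    (2,2)@(5, 5): e=[2,12,14] → X
    (3,2)@(7, 5): e=[8,20,0] → X  [on edge]
    (4,2)@(9, 5): e=[14,28,-14] → .
    (2,3)@(5, 7): e=[-12,12,28] → .
    (3,3)@(7, 7): e=[-6,20,14] → .
    (4,3)@(9, 7): e=[0,28,0] → X  [on edge]
  covered (6 px):
    . X . . .
    . X X . .
    . . X X .
    . . . . X

Answer: [[1,0],[1,1],[2,1],[2,2],[3,2],[4,3]]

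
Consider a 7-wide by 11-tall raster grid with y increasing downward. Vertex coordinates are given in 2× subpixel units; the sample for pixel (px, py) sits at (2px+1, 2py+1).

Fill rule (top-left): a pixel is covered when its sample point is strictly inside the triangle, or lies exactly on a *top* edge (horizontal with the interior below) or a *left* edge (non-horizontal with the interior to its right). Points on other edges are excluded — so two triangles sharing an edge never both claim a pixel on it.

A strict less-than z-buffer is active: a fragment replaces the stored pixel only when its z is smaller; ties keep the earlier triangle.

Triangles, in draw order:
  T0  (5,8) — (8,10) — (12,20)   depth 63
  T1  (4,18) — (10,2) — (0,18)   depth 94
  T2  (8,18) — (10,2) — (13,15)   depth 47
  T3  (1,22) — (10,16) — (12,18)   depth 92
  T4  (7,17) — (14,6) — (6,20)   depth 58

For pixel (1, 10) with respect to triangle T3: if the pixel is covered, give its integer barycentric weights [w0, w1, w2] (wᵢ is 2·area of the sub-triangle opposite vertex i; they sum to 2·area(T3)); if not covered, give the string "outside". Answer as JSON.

T0:
  2·area = 22
  edge (5, 8)→(8, 10): d=(3,2) right/bottom  bias=-1
  edge (8, 10)→(12, 20): d=(4,10) right/bottom  bias=-1
  edge (12, 20)→(5, 8): d=(-7,-12) top-left  bias=+0
    (3,5)@(7, 11): e=[5,14,3] → X
    (4,5)@(9, 11): e=[1,-6,27] → .
    (3,6)@(7, 13): e=[11,22,-11] → .
    (4,6)@(9, 13): e=[7,2,13] → X
    (5,6)@(11, 13): e=[3,-18,37] → .
    (4,7)@(9, 15): e=[13,10,-1] → .
  covered (2 px):
    . . . . . . .
    . . . . . . .
    . . . . . . .
    . . . . . . .
    . . . . . . .
    . . . X . . .
    . . . . X . .
    . . . . . . .
    . . . . . . .
    . . . . . . .
    . . . . . . .
T1:
  2·area = 64  (B↔C swapped to make it positive)
  edge (4, 18)→(0, 18): d=(-4,0) right/bottom  bias=-1
  edge (0, 18)→(10, 2): d=(10,-16) top-left  bias=+0
  edge (10, 2)→(4, 18): d=(-6,16) right/bottom  bias=-1
    (3,3)@(7, 7): e=[44,2,18] → X
    (4,3)@(9, 7): e=[44,34,-14] → .
    (3,4)@(7, 9): e=[36,22,6] → X
    (4,4)@(9, 9): e=[36,54,-26] → .
    (2,5)@(5, 11): e=[28,10,26] → X
    (3,5)@(7, 11): e=[28,42,-6] → .
    (2,6)@(5, 13): e=[20,30,14] → X
    (3,6)@(7, 13): e=[20,62,-18] → .
    (1,7)@(3, 15): e=[12,18,34] → X
    (3,7)@(7, 15): e=[12,82,-30] → .
    (0,8)@(1, 17): e=[4,6,54] → X
    (2,8)@(5, 17): e=[4,70,-10] → .
  covered (8 px):
    . . . . . . .
    . . . . . . .
    . . . . . . .
    . . . X . . .
    . . . X . . .
    . . X . . . .
    . . X . . . .
    . X X . . . .
    X X . . . . .
    . . . . . . .
    . . . . . . .
T2:
  2·area = 74
  edge (8, 18)→(10, 2): d=(2,-16) top-left  bias=+0
  edge (10, 2)→(13, 15): d=(3,13) right/bottom  bias=-1
  edge (13, 15)→(8, 18): d=(-5,3) right/bottom  bias=-1
    (5,3)@(11, 7): e=[26,2,46] → X
    (6,3)@(13, 7): e=[58,-24,40] → .
    (5,4)@(11, 9): e=[30,8,36] → X
    (6,4)@(13, 9): e=[62,-18,30] → .
    (4,5)@(9, 11): e=[2,40,32] → X
    (6,5)@(13, 11): e=[66,-12,20] → .
    (4,6)@(9, 13): e=[6,46,22] → X
    (6,6)@(13, 13): e=[70,-6,10] → .
    (4,7)@(9, 15): e=[10,52,12] → X
    (6,7)@(13, 15): e=[74,0,0] → .  [on edge]
    (4,8)@(9, 17): e=[14,58,2] → X
    (5,8)@(11, 17): e=[46,32,-4] → .
    (1,10)@(3, 21): e=[-74,148,0] → .  [on edge]
  covered (9 px):
    . . . . . . .
    . . . . . . .
    . . . . . . .
    . . . . . X .
    . . . . . X .
    . . . . X X .
    . . . . X X .
    . . . . X X .
    . . . . X . .
    . . . . . . .
    . . . . . . .
T3:
  2·area = 30
  edge (1, 22)→(10, 16): d=(9,-6) top-left  bias=+0
  edge (10, 16)→(12, 18): d=(2,2) right/bottom  bias=-1
  edge (12, 18)→(1, 22): d=(-11,4) right/bottom  bias=-1
    (0,3)@(1, 7): e=[-135,0,165] → .  [on edge]
    (1,4)@(3, 9): e=[-105,0,135] → .  [on edge]
    (2,5)@(5, 11): e=[-75,0,105] → .  [on edge]
    (3,6)@(7, 13): e=[-45,0,75] → .  [on edge]
    (4,7)@(9, 15): e=[-15,0,45] → .  [on edge]
    (4,8)@(9, 17): e=[3,4,23] → X
    (5,8)@(11, 17): e=[15,0,15] → .  [on edge]
    (3,9)@(7, 19): e=[9,12,9] → X
    (5,9)@(11, 19): e=[33,4,-7] → .
    (6,9)@(13, 19): e=[45,0,-15] → .  [on edge]
    (1,10)@(3, 21): e=[3,24,3] → X
    (2,10)@(5, 21): e=[15,20,-5] → .
  covered (4 px):
    . . . . . . .
    . . . . . . .
    . . . . . . .
    . . . . . . .
    . . . . . . .
    . . . . . . .
    . . . . . . .
    . . . . . . .
    . . . . X . .
    . . . X X . .
    . X . . . . .
T4:
  2·area = 10
  edge (7, 17)→(14, 6): d=(7,-11) top-left  bias=+0
  edge (14, 6)→(6, 20): d=(-8,14) right/bottom  bias=-1
  edge (6, 20)→(7, 17): d=(1,-3) top-left  bias=+0
    (5,2)@(11, 5): e=[-40,50,0] → .  [on edge]
    (4,5)@(9, 11): e=[-20,30,0] → .  [on edge]
    (5,5)@(11, 11): e=[2,2,6] → X
    (6,5)@(13, 11): e=[24,-26,12] → .
    (5,6)@(11, 13): e=[16,-14,8] → .
    (3,8)@(7, 17): e=[0,10,0] → X  [on edge]
    (4,8)@(9, 17): e=[22,-18,6] → .
    (3,9)@(7, 19): e=[14,-6,2] → .
  covered (2 px):
    . . . . . . .
    . . . . . . .
    . . . . . . .
    . . . . . . .
    . . . . . . .
    . . . . . X .
    . . . . . . .
    . . . . . . .
    . . . X . . .
    . . . . . . .
    . . . . . . .

Result: [24,3,3]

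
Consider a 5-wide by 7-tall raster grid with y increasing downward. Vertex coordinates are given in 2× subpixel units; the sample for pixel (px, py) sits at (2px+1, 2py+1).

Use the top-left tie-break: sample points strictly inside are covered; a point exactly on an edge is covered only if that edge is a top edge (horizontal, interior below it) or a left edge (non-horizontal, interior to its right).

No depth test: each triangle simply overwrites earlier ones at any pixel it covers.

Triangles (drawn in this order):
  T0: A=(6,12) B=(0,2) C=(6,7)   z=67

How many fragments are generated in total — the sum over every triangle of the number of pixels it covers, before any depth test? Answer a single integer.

T0:
  2·area = 30
  edge (6, 12)→(0, 2): d=(-6,-10) top-left  bias=+0
  edge (0, 2)→(6, 7): d=(6,5) right/bottom  bias=-1
  edge (6, 7)→(6, 12): d=(0,5) right/bottom  bias=-1
    (0,1)@(1, 3): e=[4,1,25] → █
    (1,1)@(3, 3): e=[24,-9,15] → ·
    (0,2)@(1, 5): e=[-8,13,25] → ·
    (1,2)@(3, 5): e=[12,3,15] → █
    (2,2)@(5, 5): e=[32,-7,5] → ·
    (1,3)@(3, 7): e=[0,15,15] → █  [on edge]
    (2,3)@(5, 7): e=[20,5,5] → █
    (3,3)@(7, 7): e=[40,-5,-5] → ·
    (1,4)@(3, 9): e=[-12,27,15] → ·
    (2,4)@(5, 9): e=[8,17,5] → █
    (3,4)@(7, 9): e=[28,7,-5] → ·
    (2,5)@(5, 11): e=[-4,29,5] → ·
  covered (5 px):
    · · · · ·
    █ · · · ·
    · █ · · ·
    · █ █ · ·
    · · █ · ·
    · · · · ·
    · · · · ·

Final: 5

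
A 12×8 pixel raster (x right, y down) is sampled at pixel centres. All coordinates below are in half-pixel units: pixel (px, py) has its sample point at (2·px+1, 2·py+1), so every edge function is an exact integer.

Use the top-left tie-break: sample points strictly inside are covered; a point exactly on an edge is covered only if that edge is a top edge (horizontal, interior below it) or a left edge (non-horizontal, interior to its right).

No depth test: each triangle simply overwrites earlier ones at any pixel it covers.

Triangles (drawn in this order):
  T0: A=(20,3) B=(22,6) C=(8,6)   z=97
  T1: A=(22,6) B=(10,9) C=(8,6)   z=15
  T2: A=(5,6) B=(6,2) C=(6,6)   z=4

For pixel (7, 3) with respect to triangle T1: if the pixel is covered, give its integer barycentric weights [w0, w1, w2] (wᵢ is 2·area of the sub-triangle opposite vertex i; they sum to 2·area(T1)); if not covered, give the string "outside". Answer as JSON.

T0:
  2·area = 42
  edge (20, 3)→(22, 6): d=(2,3) right/bottom  bias=-1
  edge (22, 6)→(8, 6): d=(-14,0) right/bottom  bias=-1
  edge (8, 6)→(20, 3): d=(12,-3) top-left  bias=+0
    (6,2)@(13, 5): e=[25,14,3] → █
    (7,2)@(15, 5): e=[19,14,9] → █
    (8,2)@(17, 5): e=[13,14,15] → █
    (9,2)@(19, 5): e=[7,14,21] → █
    (10,2)@(21, 5): e=[1,14,27] → █
    (11,2)@(23, 5): e=[-5,14,33] → ·
    (6,3)@(13, 7): e=[29,-14,27] → ·
    (7,3)@(15, 7): e=[23,-14,33] → ·
    (8,3)@(17, 7): e=[17,-14,39] → ·
    (9,3)@(19, 7): e=[11,-14,45] → ·
    (10,3)@(21, 7): e=[5,-14,51] → ·
  covered (5 px):
    · · · · · · · · · · · ·
    · · · · · · · · · · · ·
    · · · · · · █ █ █ █ █ ·
    · · · · · · · · · · · ·
    · · · · · · · · · · · ·
    · · · · · · · · · · · ·
    · · · · · · · · · · · ·
    · · · · · · · · · · · ·
T1:
  2·area = 42
  edge (22, 6)→(10, 9): d=(-12,3) right/bottom  bias=-1
  edge (10, 9)→(8, 6): d=(-2,-3) top-left  bias=+0
  edge (8, 6)→(22, 6): d=(14,0) top-left  bias=+0
    (4,3)@(9, 7): e=[27,1,14] → █
    (5,3)@(11, 7): e=[21,7,14] → █
    (6,3)@(13, 7): e=[15,13,14] → █
    (7,3)@(15, 7): e=[9,19,14] → █
    (8,3)@(17, 7): e=[3,25,14] → █
    (9,3)@(19, 7): e=[-3,31,14] → ·
    (4,4)@(9, 9): e=[3,-3,42] → ·
    (5,4)@(11, 9): e=[-3,3,42] → ·
    (6,4)@(13, 9): e=[-9,9,42] → ·
    (7,4)@(15, 9): e=[-15,15,42] → ·
    (8,4)@(17, 9): e=[-21,21,42] → ·
  covered (5 px):
    · · · · · · · · · · · ·
    · · · · · · · · · · · ·
    · · · · · · · · · · · ·
    · · · · █ █ █ █ █ · · ·
    · · · · · · · · · · · ·
    · · · · · · · · · · · ·
    · · · · · · · · · · · ·
    · · · · · · · · · · · ·
T2:
  2·area = 4
  edge (5, 6)→(6, 2): d=(1,-4) top-left  bias=+0
  edge (6, 2)→(6, 6): d=(0,4) right/bottom  bias=-1
  edge (6, 6)→(5, 6): d=(-1,0) right/bottom  bias=-1
  covered (0 px):
    · · · · · · · · · · · ·
    · · · · · · · · · · · ·
    · · · · · · · · · · · ·
    · · · · · · · · · · · ·
    · · · · · · · · · · · ·
    · · · · · · · · · · · ·
    · · · · · · · · · · · ·
    · · · · · · · · · · · ·

Answer: [19,14,9]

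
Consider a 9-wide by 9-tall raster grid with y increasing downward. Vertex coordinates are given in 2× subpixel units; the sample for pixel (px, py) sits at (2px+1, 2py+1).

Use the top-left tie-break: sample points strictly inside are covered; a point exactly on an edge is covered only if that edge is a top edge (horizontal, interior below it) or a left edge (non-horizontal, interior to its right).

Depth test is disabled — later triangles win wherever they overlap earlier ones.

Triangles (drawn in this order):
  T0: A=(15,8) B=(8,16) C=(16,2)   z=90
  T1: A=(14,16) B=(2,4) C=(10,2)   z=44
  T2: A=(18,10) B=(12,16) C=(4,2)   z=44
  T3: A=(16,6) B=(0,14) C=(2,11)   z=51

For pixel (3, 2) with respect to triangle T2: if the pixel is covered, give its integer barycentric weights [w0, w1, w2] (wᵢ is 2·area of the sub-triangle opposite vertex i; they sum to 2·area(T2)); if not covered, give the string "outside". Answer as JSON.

T0:
  2·area = 34
  edge (15, 8)→(8, 16): d=(-7,8) right/bottom  bias=-1
  edge (8, 16)→(16, 2): d=(8,-14) top-left  bias=+0
  edge (16, 2)→(15, 8): d=(-1,6) right/bottom  bias=-1
    (7,2)@(15, 5): e=[21,10,3] → █
    (8,2)@(17, 5): e=[5,38,-9] → ·
    (7,3)@(15, 7): e=[7,26,1] → █
    (8,3)@(17, 7): e=[-9,54,-11] → ·
    (6,4)@(13, 9): e=[9,14,11] → █
    (7,4)@(15, 9): e=[-7,42,-1] → ·
    (5,5)@(11, 11): e=[11,2,21] → █
    (6,5)@(13, 11): e=[-5,30,9] → ·
    (5,6)@(11, 13): e=[-3,18,19] → ·
  covered (4 px):
    · · · · · · · · ·
    · · · · · · · · ·
    · · · · · · · █ ·
    · · · · · · · █ ·
    · · · · · · █ · ·
    · · · · · █ · · ·
    · · · · · · · · ·
    · · · · · · · · ·
    · · · · · · · · ·
T1:
  2·area = 120
  edge (14, 16)→(2, 4): d=(-12,-12) top-left  bias=+0
  edge (2, 4)→(10, 2): d=(8,-2) top-left  bias=+0
  edge (10, 2)→(14, 16): d=(4,14) right/bottom  bias=-1
    (0,1)@(1, 3): e=[0,-10,130] → ·  [on edge]
    (3,1)@(7, 3): e=[72,2,46] → █
    (4,1)@(9, 3): e=[96,6,18] → █
    (5,1)@(11, 3): e=[120,10,-10] → ·
    (1,2)@(3, 5): e=[0,10,110] → █  [on edge]
    (2,2)@(5, 5): e=[24,14,82] → █
    (5,2)@(11, 5): e=[96,26,-2] → ·
    (1,3)@(3, 7): e=[-24,26,118] → ·
    (2,3)@(5, 7): e=[0,30,90] → █  [on edge]
    (5,3)@(11, 7): e=[72,42,6] → █
    (6,3)@(13, 7): e=[96,46,-22] → ·
    (2,4)@(5, 9): e=[-24,46,98] → ·
    (3,4)@(7, 9): e=[0,50,70] → █  [on edge]
    (4,5)@(9, 11): e=[0,70,50] → █  [on edge]
    (5,6)@(11, 13): e=[0,90,30] → █  [on edge]
    (6,7)@(13, 15): e=[0,110,10] → █  [on edge]
    (7,8)@(15, 17): e=[0,130,-10] → ·  [on edge]
  covered (18 px):
    · · · · · · · · ·
    · · · █ █ · · · ·
    · █ █ █ █ · · · ·
    · · █ █ █ █ · · ·
    · · · █ █ █ · · ·
    · · · · █ █ · · ·
    · · · · · █ █ · ·
    · · · · · · █ · ·
    · · · · · · · · ·
T2:
  2·area = 132
  edge (18, 10)→(12, 16): d=(-6,6) right/bottom  bias=-1
  edge (12, 16)→(4, 2): d=(-8,-14) top-left  bias=+0
  edge (4, 2)→(18, 10): d=(14,8) right/bottom  bias=-1
    (2,1)@(5, 3): e=[120,6,6] → █
    (3,1)@(7, 3): e=[108,34,-10] → ·
    (2,2)@(5, 5): e=[108,-10,34] → ·
    (3,2)@(7, 5): e=[96,18,18] → █
    (4,2)@(9, 5): e=[84,46,2] → █
    (5,2)@(11, 5): e=[72,74,-14] → ·
    (3,3)@(7, 7): e=[84,2,46] → █
    (5,3)@(11, 7): e=[60,58,14] → █
    (6,3)@(13, 7): e=[48,86,-2] → ·
    (3,4)@(7, 9): e=[72,-14,74] → ·
    (4,4)@(9, 9): e=[60,14,58] → █
    (6,4)@(13, 9): e=[36,70,26] → █
    (8,5)@(17, 11): e=[0,110,22] → ·  [on edge]
    (7,6)@(15, 13): e=[0,66,66] → ·  [on edge]
    (6,7)@(13, 15): e=[0,22,110] → ·  [on edge]
    (5,8)@(11, 17): e=[0,-22,154] → ·  [on edge]
  covered (15 px):
    · · · · · · · · ·
    · · █ · · · · · ·
    · · · █ █ · · · ·
    · · · █ █ █ · · ·
    · · · · █ █ █ █ ·
    · · · · · █ █ █ ·
    · · · · · █ █ · ·
    · · · · · · · · ·
    · · · · · · · · ·
T3:
  2·area = 32
  edge (16, 6)→(0, 14): d=(-16,8) right/bottom  bias=-1
  edge (0, 14)→(2, 11): d=(2,-3) top-left  bias=+0
  edge (2, 11)→(16, 6): d=(14,-5) top-left  bias=+0
    (4,4)@(9, 9): e=[8,17,7] → █
    (5,4)@(11, 9): e=[-8,23,17] → ·
    (1,5)@(3, 11): e=[24,3,5] → █
    (2,5)@(5, 11): e=[8,9,15] → █
    (3,5)@(7, 11): e=[-8,15,25] → ·
    (4,5)@(9, 11): e=[-24,21,35] → ·
    (0,6)@(1, 13): e=[8,1,23] → █
    (1,6)@(3, 13): e=[-8,7,33] → ·
    (2,6)@(5, 13): e=[-24,13,43] → ·
    (0,7)@(1, 15): e=[-24,5,51] → ·
  covered (4 px):
    · · · · · · · · ·
    · · · · · · · · ·
    · · · · · · · · ·
    · · · · · · · · ·
    · · · · █ · · · ·
    · █ █ · · · · · ·
    █ · · · · · · · ·
    · · · · · · · · ·
    · · · · · · · · ·

Result: [18,18,96]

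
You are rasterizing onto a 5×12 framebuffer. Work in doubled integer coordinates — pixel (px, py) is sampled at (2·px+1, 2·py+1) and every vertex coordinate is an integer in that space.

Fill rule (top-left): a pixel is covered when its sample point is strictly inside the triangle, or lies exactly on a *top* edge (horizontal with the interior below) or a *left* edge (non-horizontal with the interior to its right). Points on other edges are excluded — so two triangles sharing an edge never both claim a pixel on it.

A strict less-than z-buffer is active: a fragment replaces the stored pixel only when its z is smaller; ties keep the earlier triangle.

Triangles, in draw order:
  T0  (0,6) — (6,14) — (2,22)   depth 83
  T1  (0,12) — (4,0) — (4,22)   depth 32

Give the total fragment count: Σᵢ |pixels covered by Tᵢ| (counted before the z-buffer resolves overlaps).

T0:
  2·area = 80
  edge (0, 6)→(6, 14): d=(6,8) right/bottom  bias=-1
  edge (6, 14)→(2, 22): d=(-4,8) right/bottom  bias=-1
  edge (2, 22)→(0, 6): d=(-2,-16) top-left  bias=+0
    (0,4)@(1, 9): e=[10,60,10] → █
    (1,4)@(3, 9): e=[-6,44,42] → ·
    (0,5)@(1, 11): e=[22,52,6] → █
    (1,5)@(3, 11): e=[6,36,38] → █
    (2,5)@(5, 11): e=[-10,20,70] → ·
    (0,6)@(1, 13): e=[34,44,2] → █
    (2,6)@(5, 13): e=[2,12,66] → █
    (3,6)@(7, 13): e=[-14,-4,98] → ·
    (0,7)@(1, 15): e=[46,36,-2] → ·
    (1,7)@(3, 15): e=[30,20,30] → █
    (3,7)@(7, 15): e=[-2,-12,94] → ·
    (1,8)@(3, 17): e=[42,12,26] → █
  covered (10 px):
    · · · · ·
    · · · · ·
    · · · · ·
    · · · · ·
    █ · · · ·
    █ █ · · ·
    █ █ █ · ·
    · █ █ · ·
    · █ · · ·
    · █ · · ·
    · · · · ·
    · · · · ·
T1:
  2·area = 88
  edge (0, 12)→(4, 0): d=(4,-12) top-left  bias=+0
  edge (4, 0)→(4, 22): d=(0,22) right/bottom  bias=-1
  edge (4, 22)→(0, 12): d=(-4,-10) top-left  bias=+0
    (1,1)@(3, 3): e=[0,22,66] → █  [on edge]
    (2,1)@(5, 3): e=[24,-22,86] → ·
    (1,2)@(3, 5): e=[8,22,58] → █
    (2,2)@(5, 5): e=[32,-22,78] → ·
    (1,3)@(3, 7): e=[16,22,50] → █
    (2,3)@(5, 7): e=[40,-22,70] → ·
    (0,4)@(1, 9): e=[0,66,22] → █  [on edge]
    (2,4)@(5, 9): e=[48,-22,62] → ·
    (0,5)@(1, 11): e=[8,66,14] → █
    (2,5)@(5, 11): e=[56,-22,54] → ·
    (0,6)@(1, 13): e=[16,66,6] → █
    (2,6)@(5, 13): e=[64,-22,46] → ·
  covered (12 px):
    · · · · ·
    · █ · · ·
    · █ · · ·
    · █ · · ·
    █ █ · · ·
    █ █ · · ·
    █ █ · · ·
    · █ · · ·
    · █ · · ·
    · █ · · ·
    · · · · ·
    · · · · ·

Final: 22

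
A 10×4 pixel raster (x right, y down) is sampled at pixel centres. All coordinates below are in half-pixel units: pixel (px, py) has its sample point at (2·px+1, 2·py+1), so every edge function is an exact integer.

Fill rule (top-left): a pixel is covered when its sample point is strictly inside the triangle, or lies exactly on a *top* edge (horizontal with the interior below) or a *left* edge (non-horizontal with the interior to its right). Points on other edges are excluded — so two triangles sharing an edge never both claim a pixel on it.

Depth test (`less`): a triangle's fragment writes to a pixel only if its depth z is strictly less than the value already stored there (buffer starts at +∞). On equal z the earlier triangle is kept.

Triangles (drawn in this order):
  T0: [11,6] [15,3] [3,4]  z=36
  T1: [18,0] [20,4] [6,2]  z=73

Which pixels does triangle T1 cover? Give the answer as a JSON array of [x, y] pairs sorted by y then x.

T0:
  2·area = 32  (B↔C swapped to make it positive)
  edge (11, 6)→(3, 4): d=(-8,-2) top-left  bias=+0
  edge (3, 4)→(15, 3): d=(12,-1) top-left  bias=+0
  edge (15, 3)→(11, 6): d=(-4,3) right/bottom  bias=-1
    (7,1)@(15, 3): e=[32,0,0] → ·  [on edge]
    (3,2)@(7, 5): e=[0,16,16] → █  [on edge]
    (4,2)@(9, 5): e=[4,18,10] → █
    (5,2)@(11, 5): e=[8,20,4] → █
    (6,2)@(13, 5): e=[12,22,-2] → ·
    (3,3)@(7, 7): e=[-16,40,8] → ·
    (4,3)@(9, 7): e=[-12,42,2] → ·
    (5,3)@(11, 7): e=[-8,44,-4] → ·
    (7,3)@(15, 7): e=[0,48,-16] → ·  [on edge]
  covered (3 px):
    · · · · · · · · · ·
    · · · · · · · · · ·
    · · · █ █ █ · · · ·
    · · · · · · · · · ·
T1:
  2·area = 52
  edge (18, 0)→(20, 4): d=(2,4) right/bottom  bias=-1
  edge (20, 4)→(6, 2): d=(-14,-2) top-left  bias=+0
  edge (6, 2)→(18, 0): d=(12,-2) top-left  bias=+0
    (6,0)@(13, 1): e=[22,28,2] → █
    (7,0)@(15, 1): e=[14,32,6] → █
    (8,0)@(17, 1): e=[6,36,10] → █
    (9,0)@(19, 1): e=[-2,40,14] → ·
    (6,1)@(13, 3): e=[26,0,26] → █  [on edge]
    (9,1)@(19, 3): e=[2,12,38] → █
    (6,2)@(13, 5): e=[30,-28,50] → ·
    (7,2)@(15, 5): e=[22,-24,54] → ·
    (8,2)@(17, 5): e=[14,-20,58] → ·
    (9,2)@(19, 5): e=[6,-16,62] → ·
  covered (7 px):
    · · · · · · █ █ █ ·
    · · · · · · █ █ █ █
    · · · · · · · · · ·
    · · · · · · · · · ·

Final: [[6,0],[7,0],[8,0],[6,1],[7,1],[8,1],[9,1]]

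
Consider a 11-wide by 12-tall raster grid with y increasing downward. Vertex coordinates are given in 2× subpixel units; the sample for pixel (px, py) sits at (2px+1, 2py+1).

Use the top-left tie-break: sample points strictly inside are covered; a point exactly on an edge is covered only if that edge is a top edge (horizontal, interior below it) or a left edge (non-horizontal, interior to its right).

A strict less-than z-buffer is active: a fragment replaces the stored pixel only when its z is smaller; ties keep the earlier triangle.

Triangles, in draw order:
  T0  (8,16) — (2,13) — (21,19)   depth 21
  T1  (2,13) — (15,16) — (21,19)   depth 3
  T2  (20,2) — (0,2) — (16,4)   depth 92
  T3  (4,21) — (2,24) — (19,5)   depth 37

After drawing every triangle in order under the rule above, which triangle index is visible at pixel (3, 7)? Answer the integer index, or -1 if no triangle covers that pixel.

T0:
  2·area = 21
  edge (8, 16)→(2, 13): d=(-6,-3) top-left  bias=+0
  edge (2, 13)→(21, 19): d=(19,6) right/bottom  bias=-1
  edge (21, 19)→(8, 16): d=(-13,-3) top-left  bias=+0
    (3,7)@(7, 15): e=[3,8,10] → █
    (4,7)@(9, 15): e=[9,-4,16] → ·
    (3,8)@(7, 17): e=[-9,46,-16] → ·
    (6,8)@(13, 17): e=[9,10,2] → █
    (7,8)@(15, 17): e=[15,-2,8] → ·
    (6,9)@(13, 19): e=[-3,48,-24] → ·
    (10,9)@(21, 19): e=[21,0,0] → ·  [on edge]
  covered (2 px):
    · · · · · · · · · · ·
    · · · · · · · · · · ·
    · · · · · · · · · · ·
    · · · · · · · · · · ·
    · · · · · · · · · · ·
    · · · · · · · · · · ·
    · · · · · · · · · · ·
    · · · █ · · · · · · ·
    · · · · · · █ · · · ·
    · · · · · · · · · · ·
    · · · · · · · · · · ·
    · · · · · · · · · · ·
T1:
  2·area = 21
  edge (2, 13)→(15, 16): d=(13,3) right/bottom  bias=-1
  edge (15, 16)→(21, 19): d=(6,3) right/bottom  bias=-1
  edge (21, 19)→(2, 13): d=(-19,-6) top-left  bias=+0
    (0,4)@(1, 9): e=[-49,0,70] → ·  [on edge]
    (2,5)@(5, 11): e=[-35,0,56] → ·  [on edge]
    (4,6)@(9, 13): e=[-21,0,42] → ·  [on edge]
    (4,7)@(9, 15): e=[5,12,4] → █
    (5,7)@(11, 15): e=[-1,6,16] → ·
    (6,7)@(13, 15): e=[-7,0,28] → ·  [on edge]
    (4,8)@(9, 17): e=[31,24,-34] → ·
    (7,8)@(15, 17): e=[13,6,2] → █
    (8,8)@(17, 17): e=[7,0,14] → ·  [on edge]
    (7,9)@(15, 19): e=[39,18,-36] → ·
    (10,9)@(21, 19): e=[21,0,0] → ·  [on edge]
  covered (2 px):
    · · · · · · · · · · ·
    · · · · · · · · · · ·
    · · · · · · · · · · ·
    · · · · · · · · · · ·
    · · · · · · · · · · ·
    · · · · · · · · · · ·
    · · · · · · · · · · ·
    · · · · █ · · · · · ·
    · · · · · · · █ · · ·
    · · · · · · · · · · ·
    · · · · · · · · · · ·
    · · · · · · · · · · ·
T2:
  2·area = 40  (B↔C swapped to make it positive)
  edge (20, 2)→(16, 4): d=(-4,2) right/bottom  bias=-1
  edge (16, 4)→(0, 2): d=(-16,-2) top-left  bias=+0
  edge (0, 2)→(20, 2): d=(20,0) top-left  bias=+0
    (4,1)@(9, 3): e=[18,2,20] → █
    (5,1)@(11, 3): e=[14,6,20] → █
    (6,1)@(13, 3): e=[10,10,20] → █
    (7,1)@(15, 3): e=[6,14,20] → █
    (8,1)@(17, 3): e=[2,18,20] → █
    (9,1)@(19, 3): e=[-2,22,20] → ·
    (4,2)@(9, 5): e=[10,-30,60] → ·
    (5,2)@(11, 5): e=[6,-26,60] → ·
    (6,2)@(13, 5): e=[2,-22,60] → ·
    (7,2)@(15, 5): e=[-2,-18,60] → ·
    (8,2)@(17, 5): e=[-6,-14,60] → ·
  covered (5 px):
    · · · · · · · · · · ·
    · · · · █ █ █ █ █ · ·
    · · · · · · · · · · ·
    · · · · · · · · · · ·
    · · · · · · · · · · ·
    · · · · · · · · · · ·
    · · · · · · · · · · ·
    · · · · · · · · · · ·
    · · · · · · · · · · ·
    · · · · · · · · · · ·
    · · · · · · · · · · ·
    · · · · · · · · · · ·
T3:
  2·area = 13  (B↔C swapped to make it positive)
  edge (4, 21)→(19, 5): d=(15,-16) top-left  bias=+0
  edge (19, 5)→(2, 24): d=(-17,19) right/bottom  bias=-1
  edge (2, 24)→(4, 21): d=(2,-3) top-left  bias=+0
    (9,2)@(19, 5): e=[0,0,13] → ·  [on edge]
  covered (0 px):
    · · · · · · · · · · ·
    · · · · · · · · · · ·
    · · · · · · · · · · ·
    · · · · · · · · · · ·
    · · · · · · · · · · ·
    · · · · · · · · · · ·
    · · · · · · · · · · ·
    · · · · · · · · · · ·
    · · · · · · · · · · ·
    · · · · · · · · · · ·
    · · · · · · · · · · ·
    · · · · · · · · · · ·

Z-buffer (winner per pixel, '.' = empty):
  . . . . . . . . . . .
  . . . . 2 2 2 2 2 . .
  . . . . . . . . . . .
  . . . . . . . . . . .
  . . . . . . . . . . .
  . . . . . . . . . . .
  . . . . . . . . . . .
  . . . 0 1 . . . . . .
  . . . . . . 0 1 . . .
  . . . . . . . . . . .
  . . . . . . . . . . .
  . . . . . . . . . . .

Result: 0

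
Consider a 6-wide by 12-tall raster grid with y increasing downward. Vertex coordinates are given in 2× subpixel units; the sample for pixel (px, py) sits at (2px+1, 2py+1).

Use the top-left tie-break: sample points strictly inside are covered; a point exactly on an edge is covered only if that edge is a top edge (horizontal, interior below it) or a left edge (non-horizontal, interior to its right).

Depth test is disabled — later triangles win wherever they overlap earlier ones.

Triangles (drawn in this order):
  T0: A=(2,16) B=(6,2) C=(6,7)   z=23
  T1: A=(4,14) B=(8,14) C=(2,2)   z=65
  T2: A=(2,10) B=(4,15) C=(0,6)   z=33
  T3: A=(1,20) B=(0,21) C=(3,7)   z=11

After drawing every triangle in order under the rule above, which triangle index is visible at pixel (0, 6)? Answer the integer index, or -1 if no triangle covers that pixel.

T0:
  2·area = 20
  edge (2, 16)→(6, 2): d=(4,-14) top-left  bias=+0
  edge (6, 2)→(6, 7): d=(0,5) right/bottom  bias=-1
  edge (6, 7)→(2, 16): d=(-4,9) right/bottom  bias=-1
    (2,3)@(5, 7): e=[6,5,9] → █
    (3,3)@(7, 7): e=[34,-5,-9] → ·
    (2,4)@(5, 9): e=[14,5,1] → █
    (3,4)@(7, 9): e=[42,-5,-17] → ·
    (2,5)@(5, 11): e=[22,5,-7] → ·
    (1,6)@(3, 13): e=[2,15,3] → █
    (2,6)@(5, 13): e=[30,5,-15] → ·
    (1,7)@(3, 15): e=[10,15,-5] → ·
  covered (3 px):
    · · · · · ·
    · · · · · ·
    · · · · · ·
    · · █ · · ·
    · · █ · · ·
    · · · · · ·
    · █ · · · ·
    · · · · · ·
    · · · · · ·
    · · · · · ·
    · · · · · ·
    · · · · · ·
T1:
  2·area = 48  (B↔C swapped to make it positive)
  edge (4, 14)→(2, 2): d=(-2,-12) top-left  bias=+0
  edge (2, 2)→(8, 14): d=(6,12) right/bottom  bias=-1
  edge (8, 14)→(4, 14): d=(-4,0) right/bottom  bias=-1
    (1,2)@(3, 5): e=[6,6,36] → █
    (2,2)@(5, 5): e=[30,-18,36] → ·
    (1,3)@(3, 7): e=[2,18,28] → █
    (2,3)@(5, 7): e=[26,-6,28] → ·
    (1,4)@(3, 9): e=[-2,30,20] → ·
    (2,4)@(5, 9): e=[22,6,20] → █
    (3,4)@(7, 9): e=[46,-18,20] → ·
    (2,5)@(5, 11): e=[18,18,12] → █
    (3,5)@(7, 11): e=[42,-6,12] → ·
    (2,6)@(5, 13): e=[14,30,4] → █
    (3,6)@(7, 13): e=[38,6,4] → █
    (4,6)@(9, 13): e=[62,-18,4] → ·
  covered (6 px):
    · · · · · ·
    · · · · · ·
    · █ · · · ·
    · █ · · · ·
    · · █ · · ·
    · · █ · · ·
    · · █ █ · ·
    · · · · · ·
    · · · · · ·
    · · · · · ·
    · · · · · ·
    · · · · · ·
T2:
  2·area = 2
  edge (2, 10)→(4, 15): d=(2,5) right/bottom  bias=-1
  edge (4, 15)→(0, 6): d=(-4,-9) top-left  bias=+0
  edge (0, 6)→(2, 10): d=(2,4) right/bottom  bias=-1
  covered (0 px):
    · · · · · ·
    · · · · · ·
    · · · · · ·
    · · · · · ·
    · · · · · ·
    · · · · · ·
    · · · · · ·
    · · · · · ·
    · · · · · ·
    · · · · · ·
    · · · · · ·
    · · · · · ·
T3:
  2·area = 11
  edge (1, 20)→(0, 21): d=(-1,1) right/bottom  bias=-1
  edge (0, 21)→(3, 7): d=(3,-14) top-left  bias=+0
  edge (3, 7)→(1, 20): d=(-2,13) right/bottom  bias=-1
    (1,3)@(3, 7): e=[11,0,0] → ·  [on edge]
    (0,8)@(1, 17): e=[3,2,6] → █
    (1,8)@(3, 17): e=[1,30,-20] → ·
    (0,9)@(1, 19): e=[1,8,2] → █
    (1,9)@(3, 19): e=[-1,36,-24] → ·
    (0,10)@(1, 21): e=[-1,14,-2] → ·
  covered (2 px):
    · · · · · ·
    · · · · · ·
    · · · · · ·
    · · · · · ·
    · · · · · ·
    · · · · · ·
    · · · · · ·
    · · · · · ·
    █ · · · · ·
    █ · · · · ·
    · · · · · ·
    · · · · · ·

Z-buffer (winner per pixel, '.' = empty):
  . . . . . .
  . . . . . .
  . 1 . . . .
  . 1 0 . . .
  . . 1 . . .
  . . 1 . . .
  . 0 1 1 . .
  . . . . . .
  3 . . . . .
  3 . . . . .
  . . . . . .
  . . . . . .

Result: -1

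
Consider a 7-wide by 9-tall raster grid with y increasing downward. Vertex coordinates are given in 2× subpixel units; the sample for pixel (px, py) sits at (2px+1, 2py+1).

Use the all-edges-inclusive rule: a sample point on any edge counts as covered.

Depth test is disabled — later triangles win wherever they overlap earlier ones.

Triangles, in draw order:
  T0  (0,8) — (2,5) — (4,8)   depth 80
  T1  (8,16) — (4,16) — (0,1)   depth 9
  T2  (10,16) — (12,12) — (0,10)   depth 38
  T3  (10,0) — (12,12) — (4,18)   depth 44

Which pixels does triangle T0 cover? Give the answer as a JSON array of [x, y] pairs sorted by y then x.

T0:
  2·area = 12
  edge (0, 8)→(2, 5): d=(2,-3) inclusive
  edge (2, 5)→(4, 8): d=(2,3) inclusive
  edge (4, 8)→(0, 8): d=(-4,0) inclusive
    (0,3)@(1, 7): e=[1,7,4] → █
    (1,3)@(3, 7): e=[7,1,4] → █
    (2,3)@(5, 7): e=[13,-5,4] → ·
    (0,4)@(1, 9): e=[5,11,-4] → ·
    (1,4)@(3, 9): e=[11,5,-4] → ·
  covered (2 px):
    · · · · · · ·
    · · · · · · ·
    · · · · · · ·
    █ █ · · · · ·
    · · · · · · ·
    · · · · · · ·
    · · · · · · ·
    · · · · · · ·
    · · · · · · ·
T1:
  2·area = 60
  edge (8, 16)→(4, 16): d=(-4,0) inclusive
  edge (4, 16)→(0, 1): d=(-4,-15) inclusive
  edge (0, 1)→(8, 16): d=(8,15) inclusive
    (0,1)@(1, 3): e=[52,7,1] → █
    (1,1)@(3, 3): e=[52,37,-29] → ·
    (0,2)@(1, 5): e=[44,-1,17] → ·
    (1,3)@(3, 7): e=[36,21,3] → █
    (2,3)@(5, 7): e=[36,51,-27] → ·
    (1,4)@(3, 9): e=[28,13,19] → █
    (2,4)@(5, 9): e=[28,43,-11] → ·
    (1,5)@(3, 11): e=[20,5,35] → █
    (2,5)@(5, 11): e=[20,35,5] → █
    (3,5)@(7, 11): e=[20,65,-25] → ·
    (1,6)@(3, 13): e=[12,-3,51] → ·
    (2,6)@(5, 13): e=[12,27,21] → █
  covered (8 px):
    · · · · · · ·
    █ · · · · · ·
    · · · · · · ·
    · █ · · · · ·
    · █ · · · · ·
    · █ █ · · · ·
    · · █ · · · ·
    · · █ █ · · ·
    · · · · · · ·
T2:
  2·area = 52  (B↔C swapped to make it positive)
  edge (10, 16)→(0, 10): d=(-10,-6) inclusive
  edge (0, 10)→(12, 12): d=(12,2) inclusive
  edge (12, 12)→(10, 16): d=(-2,4) inclusive
    (1,5)@(3, 11): e=[8,6,38] → █
    (2,5)@(5, 11): e=[20,2,30] → █
    (3,5)@(7, 11): e=[32,-2,22] → ·
    (1,6)@(3, 13): e=[-12,30,34] → ·
    (2,6)@(5, 13): e=[0,26,26] → █  [on edge]
    (3,6)@(7, 13): e=[12,22,18] → █
    (4,6)@(9, 13): e=[24,18,10] → █
    (5,6)@(11, 13): e=[36,14,2] → █
    (6,6)@(13, 13): e=[48,10,-6] → ·
    (2,7)@(5, 15): e=[-20,50,22] → ·
    (3,7)@(7, 15): e=[-8,46,14] → ·
    (4,7)@(9, 15): e=[4,42,6] → █
  covered (7 px):
    · · · · · · ·
    · · · · · · ·
    · · · · · · ·
    · · · · · · ·
    · · · · · · ·
    · █ █ · · · ·
    · · █ █ █ █ ·
    · · · · █ · ·
    · · · · · · ·
T3:
  2·area = 108
  edge (10, 0)→(12, 12): d=(2,12) inclusive
  edge (12, 12)→(4, 18): d=(-8,6) inclusive
  edge (4, 18)→(10, 0): d=(6,-18) inclusive
    (4,1)@(9, 3): e=[18,90,0] → █  [on edge]
    (5,1)@(11, 3): e=[-6,78,36] → ·
    (4,2)@(9, 5): e=[22,74,12] → █
    (5,2)@(11, 5): e=[-2,62,48] → ·
    (4,3)@(9, 7): e=[26,58,24] → █
    (5,3)@(11, 7): e=[2,46,60] → █
    (6,3)@(13, 7): e=[-22,34,96] → ·
    (3,4)@(7, 9): e=[54,54,0] → █  [on edge]
    (6,4)@(13, 9): e=[-18,18,108] → ·
    (3,5)@(7, 11): e=[58,38,12] → █
    (6,5)@(13, 11): e=[-14,2,120] → ·
    (3,6)@(7, 13): e=[62,22,24] → █
    (2,7)@(5, 15): e=[90,18,0] → █  [on edge]
  covered (15 px):
    · · · · · · ·
    · · · · █ · ·
    · · · · █ · ·
    · · · · █ █ ·
    · · · █ █ █ ·
    · · · █ █ █ ·
    · · · █ █ · ·
    · · █ █ · · ·
    · · █ · · · ·

Answer: [[0,3],[1,3]]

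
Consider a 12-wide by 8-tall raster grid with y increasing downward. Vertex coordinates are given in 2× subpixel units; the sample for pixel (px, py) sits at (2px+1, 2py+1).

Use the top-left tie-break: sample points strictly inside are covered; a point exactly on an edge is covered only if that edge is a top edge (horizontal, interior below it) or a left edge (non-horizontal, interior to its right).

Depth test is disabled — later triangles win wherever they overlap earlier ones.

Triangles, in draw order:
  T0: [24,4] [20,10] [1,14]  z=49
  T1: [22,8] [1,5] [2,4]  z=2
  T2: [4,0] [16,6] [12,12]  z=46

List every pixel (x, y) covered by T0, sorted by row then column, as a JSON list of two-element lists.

T0:
  2·area = 98
  edge (24, 4)→(20, 10): d=(-4,6) right/bottom  bias=-1
  edge (20, 10)→(1, 14): d=(-19,4) right/bottom  bias=-1
  edge (1, 14)→(24, 4): d=(23,-10) top-left  bias=+0
    (11,2)@(23, 5): e=[2,83,13] → #
    (9,3)@(19, 7): e=[18,61,19] → #
    (10,3)@(21, 7): e=[6,53,39] → #
    (11,3)@(23, 7): e=[-6,45,59] → ·
    (6,4)@(13, 9): e=[46,47,5] → #
    (7,4)@(15, 9): e=[34,39,25] → #
    (8,4)@(17, 9): e=[22,31,45] → #
    (10,4)@(21, 9): e=[-2,15,85] → ·
    (4,5)@(9, 11): e=[62,25,11] → #
    (5,5)@(11, 11): e=[50,17,31] → #
    (8,5)@(17, 11): e=[14,-7,91] → ·
    (9,5)@(19, 11): e=[2,-15,111] → ·
  covered (12 px):
    · · · · · · · · · · · ·
    · · · · · · · · · · · ·
    · · · · · · · · · · · #
    · · · · · · · · · # # ·
    · · · · · · # # # # · ·
    · · · · # # # # · · · ·
    · · # · · · · · · · · ·
    · · · · · · · · · · · ·
T1:
  2·area = 24
  edge (22, 8)→(1, 5): d=(-21,-3) top-left  bias=+0
  edge (1, 5)→(2, 4): d=(1,-1) top-left  bias=+0
  edge (2, 4)→(22, 8): d=(20,4) right/bottom  bias=-1
    (2,0)@(5, 1): e=[96,0,-72] → ·  [on edge]
    (1,1)@(3, 3): e=[48,0,-24] → ·  [on edge]
    (0,2)@(1, 5): e=[0,0,24] → #  [on edge]
    (1,2)@(3, 5): e=[6,2,16] → #
    (2,2)@(5, 5): e=[12,4,8] → #
    (3,2)@(7, 5): e=[18,6,0] → ·  [on edge]
    (0,3)@(1, 7): e=[-42,2,64] → ·
    (1,3)@(3, 7): e=[-36,4,56] → ·
    (2,3)@(5, 7): e=[-30,6,48] → ·
    (7,3)@(15, 7): e=[0,16,8] → #  [on edge]
    (8,3)@(17, 7): e=[6,18,0] → ·  [on edge]
    (7,4)@(15, 9): e=[-42,18,48] → ·
  covered (4 px):
    · · · · · · · · · · · ·
    · · · · · · · · · · · ·
    # # # · · · · · · · · ·
    · · · · · · · # · · · ·
    · · · · · · · · · · · ·
    · · · · · · · · · · · ·
    · · · · · · · · · · · ·
    · · · · · · · · · · · ·
T2:
  2·area = 96
  edge (4, 0)→(16, 6): d=(12,6) right/bottom  bias=-1
  edge (16, 6)→(12, 12): d=(-4,6) right/bottom  bias=-1
  edge (12, 12)→(4, 0): d=(-8,-12) top-left  bias=+0
    (2,0)@(5, 1): e=[6,86,4] → #
    (3,0)@(7, 1): e=[-6,74,28] → ·
    (2,1)@(5, 3): e=[30,78,-12] → ·
    (3,1)@(7, 3): e=[18,66,12] → #
    (4,1)@(9, 3): e=[6,54,36] → #
    (5,1)@(11, 3): e=[-6,42,60] → ·
    (3,2)@(7, 5): e=[42,58,-4] → ·
    (4,2)@(9, 5): e=[30,46,20] → #
    (5,2)@(11, 5): e=[18,34,44] → #
    (6,2)@(13, 5): e=[6,22,68] → #
    (7,2)@(15, 5): e=[-6,10,92] → ·
    (4,3)@(9, 7): e=[54,38,4] → #
  covered (12 px):
    · · # · · · · · · · · ·
    · · · # # · · · · · · ·
    · · · · # # # · · · · ·
    · · · · # # # # · · · ·
    · · · · · # # · · · · ·
    · · · · · · · · · · · ·
    · · · · · · · · · · · ·
    · · · · · · · · · · · ·

Result: [[11,2],[9,3],[10,3],[6,4],[7,4],[8,4],[9,4],[4,5],[5,5],[6,5],[7,5],[2,6]]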